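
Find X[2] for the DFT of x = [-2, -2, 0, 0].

X[2] = Σ(n=0 to 3) x[n] · ω_4^(2n) where ω_4 = e^(-2πi/4)
= (-2)·ω_4^0 + (-2)·ω_4^2 + (0)·ω_4^4 + (0)·ω_4^6

X[2] = 0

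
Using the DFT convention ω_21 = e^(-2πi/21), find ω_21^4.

ω_21^4 = e^(-2πi·4/21)
= cos(-2π·4/21) + i·sin(-2π·4/21)
= cos(-8π/21) + i·sin(-8π/21)

ω_21^4 = cos(-8π/21) + i·sin(-8π/21) = 0.3653-0.9309i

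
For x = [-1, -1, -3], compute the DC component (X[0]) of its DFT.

X[0] = Σ(n=0 to 2) x[n] · ω_3^0 = Σ x[n]
= (-1) + (-1) + (-3)

X[0] = -5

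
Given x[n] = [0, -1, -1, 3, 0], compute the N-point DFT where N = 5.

X[k] = Σ(n=0 to 4) x[n] · ω_5^(nk)
where ω_5 = e^(-2πi/5)

Computing each X[k]:
X[0] = 1
X[1] = -1.9271+3.3022i
X[2] = 1.4271-3.2164i
X[3] = 1.4271+3.2164i
X[4] = -1.9271-3.3022i

X = [1, -1.9271+3.3022i, 1.4271-3.2164i, 1.4271+3.2164i, -1.9271-3.3022i]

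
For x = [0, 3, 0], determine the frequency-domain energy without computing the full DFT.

Parseval: Σ|x[n]|² = (1/N)Σ|X[k]|², so Σ|X[k]|² = N·Σ|x[n]|² = 3·9.0000

Σ|X[k]|² = N·Σ|x[n]|² = 3·9.0000 = 27.0000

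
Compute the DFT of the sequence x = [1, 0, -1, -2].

X[k] = Σ(n=0 to 3) x[n] · ω_4^(nk)
where ω_4 = e^(-2πi/4)

Computing each X[k]:
X[0] = -2
X[1] = 2-2i
X[2] = 2
X[3] = 2+2i

X = [-2, 2-2i, 2, 2+2i]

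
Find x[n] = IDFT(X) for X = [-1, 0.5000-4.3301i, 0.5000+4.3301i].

x[n] = (1/3) Σ(k=0 to 2) X[k] · e^(2πikn/3)

Computing each x[n]:
x[0] = 0
x[1] = 2
x[2] = -3

x = [0, 2, -3]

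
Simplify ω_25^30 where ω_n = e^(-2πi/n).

Since ω_25^25 = 1, powers reduce modulo 25.
30 mod 25 = 5
So ω_25^30 = ω_25^5 = e^(-2πi·5/25)

ω_25^30 = ω_25^5 = 0.3090-0.9511i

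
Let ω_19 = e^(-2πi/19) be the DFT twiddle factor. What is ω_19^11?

ω_19^11 = e^(-2πi·11/19)
= cos(-2π·11/19) + i·sin(-2π·11/19)
= cos(-22π/19) + i·sin(-22π/19)

ω_19^11 = cos(-22π/19) + i·sin(-22π/19) = -0.8795+0.4759i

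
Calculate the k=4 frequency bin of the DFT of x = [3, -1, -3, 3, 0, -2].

X[4] = Σ(n=0 to 5) x[n] · ω_6^(4n) where ω_6 = e^(-2πi/6)
= (3)·ω_6^0 + (-1)·ω_6^4 + (-3)·ω_6^8 + (3)·ω_6^12 + (0)·ω_6^16 + (-2)·ω_6^20

X[4] = 9.0000+3.4641i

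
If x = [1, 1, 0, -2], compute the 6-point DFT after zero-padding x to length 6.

Original 4-point DFT: [0, 1-3i, 2, 1+3i]
Zero-padded 6-point DFT provides frequency interpolation.

DFT_6([x, 0, ...]) = [0, 3.5000-0.8660i, -1.5000-0.8660i, 2, -1.5000+0.8660i, 3.5000+0.8660i]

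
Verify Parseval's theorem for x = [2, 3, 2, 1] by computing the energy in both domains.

Time domain:
Σ|x[n]|² = |2|² + |3|² + |2|² + |1|² = 18.0000

Frequency domain:
(1/4)Σ|X[k]|² = (1/4)(|8|² + |-2i|² + |0|² + |2i|²) = (1/4)·72.0000 = 18.0000

Both sides agree, confirming Parseval's theorem.

Σ|x[n]|² = (1/N)Σ|X[k]|² = 18.0000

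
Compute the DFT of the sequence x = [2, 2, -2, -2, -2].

X[k] = Σ(n=0 to 4) x[n] · ω_5^(nk)
where ω_5 = e^(-2πi/5)

Computing each X[k]:
X[0] = -2
X[1] = 5.2361-3.8042i
X[2] = 0.7639-2.3511i
X[3] = 0.7639+2.3511i
X[4] = 5.2361+3.8042i

X = [-2, 5.2361-3.8042i, 0.7639-2.3511i, 0.7639+2.3511i, 5.2361+3.8042i]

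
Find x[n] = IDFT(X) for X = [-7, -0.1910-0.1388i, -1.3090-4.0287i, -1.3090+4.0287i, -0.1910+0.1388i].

x[n] = (1/5) Σ(k=0 to 4) X[k] · e^(2πikn/5)

Computing each x[n]:
x[0] = -2
x[1] = 0
x[2] = -3
x[3] = 0
x[4] = -2

x = [-2, 0, -3, 0, -2]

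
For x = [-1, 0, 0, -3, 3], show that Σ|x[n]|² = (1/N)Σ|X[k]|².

Time domain:
Σ|x[n]|² = |-1|² + |0|² + |0|² + |-3|² + |3|² = 19.0000

Frequency domain:
(1/5)Σ|X[k]|² = (1/5)(|-1|² + |2.3541+1.0898i|² + |-4.3541+4.6165i|² + |-4.3541-4.6165i|² + |2.3541-1.0898i|²) = (1/5)·95.0000 = 19.0000

Both sides agree, confirming Parseval's theorem.

Σ|x[n]|² = (1/N)Σ|X[k]|² = 19.0000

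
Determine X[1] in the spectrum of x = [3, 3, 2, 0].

X[1] = Σ(n=0 to 3) x[n] · ω_4^(1n) where ω_4 = e^(-2πi/4)
= (3)·ω_4^0 + (3)·ω_4^1 + (2)·ω_4^2 + (0)·ω_4^3

X[1] = 1-3i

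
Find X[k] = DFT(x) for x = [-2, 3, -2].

X[k] = Σ(n=0 to 2) x[n] · ω_3^(nk)
where ω_3 = e^(-2πi/3)

Computing each X[k]:
X[0] = -1
X[1] = -2.5000-4.3301i
X[2] = -2.5000+4.3301i

X = [-1, -2.5000-4.3301i, -2.5000+4.3301i]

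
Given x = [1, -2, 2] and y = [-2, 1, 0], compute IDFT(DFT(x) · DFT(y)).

(x ⊛ y)[n] = Σ(m=0 to 2) x[m] · y[(n-m) mod 3]

Computing each output sample:
(x ⊛ y)[0] = 0
(x ⊛ y)[1] = 5
(x ⊛ y)[2] = -6

x ⊛ y = [0, 5, -6]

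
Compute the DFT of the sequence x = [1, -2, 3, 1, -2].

X[k] = Σ(n=0 to 4) x[n] · ω_5^(nk)
where ω_5 = e^(-2πi/5)

Computing each X[k]:
X[0] = 1
X[1] = -3.4721-1.1756i
X[2] = 5.4721+1.9021i
X[3] = 5.4721-1.9021i
X[4] = -3.4721+1.1756i

X = [1, -3.4721-1.1756i, 5.4721+1.9021i, 5.4721-1.9021i, -3.4721+1.1756i]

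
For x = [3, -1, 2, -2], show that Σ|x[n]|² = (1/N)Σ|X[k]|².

Time domain:
Σ|x[n]|² = |3|² + |-1|² + |2|² + |-2|² = 18.0000

Frequency domain:
(1/4)Σ|X[k]|² = (1/4)(|2|² + |1-1i|² + |8|² + |1+1i|²) = (1/4)·72.0000 = 18.0000

Both sides agree, confirming Parseval's theorem.

Σ|x[n]|² = (1/N)Σ|X[k]|² = 18.0000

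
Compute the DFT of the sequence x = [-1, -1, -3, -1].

X[k] = Σ(n=0 to 3) x[n] · ω_4^(nk)
where ω_4 = e^(-2πi/4)

Computing each X[k]:
X[0] = -6
X[1] = 2
X[2] = -2
X[3] = 2

X = [-6, 2, -2, 2]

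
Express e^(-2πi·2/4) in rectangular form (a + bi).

ω_4^2 = e^(-2πi·2/4)
= cos(-2π·2/4) + i·sin(-2π·2/4)
= cos(-4π/4) + i·sin(-4π/4)

ω_4^2 = cos(-4π/4) + i·sin(-4π/4) = -1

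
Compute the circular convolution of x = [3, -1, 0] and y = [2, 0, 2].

(x ⊛ y)[n] = Σ(m=0 to 2) x[m] · y[(n-m) mod 3]

Computing each output sample:
(x ⊛ y)[0] = 4
(x ⊛ y)[1] = -2
(x ⊛ y)[2] = 6

x ⊛ y = [4, -2, 6]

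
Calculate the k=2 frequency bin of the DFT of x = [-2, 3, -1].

X[2] = Σ(n=0 to 2) x[n] · ω_3^(2n) where ω_3 = e^(-2πi/3)
= (-2)·ω_3^0 + (3)·ω_3^2 + (-1)·ω_3^4

X[2] = -3.0000+3.4641i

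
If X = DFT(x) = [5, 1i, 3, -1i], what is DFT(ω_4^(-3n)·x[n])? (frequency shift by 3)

Modulation property: DFT(ω_4^(-3n)·x[n]) = X[(k-3) mod 4], so circularly shift X by 3 positions.

X[k-3] = [1i, 3, -1i, 5]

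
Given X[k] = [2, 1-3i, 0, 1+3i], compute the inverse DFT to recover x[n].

x[n] = (1/4) Σ(k=0 to 3) X[k] · e^(2πikn/4)

Computing each x[n]:
x[0] = 1
x[1] = 2
x[2] = 0
x[3] = -1

x = [1, 2, 0, -1]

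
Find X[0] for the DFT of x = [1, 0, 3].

X[0] = Σ(n=0 to 2) x[n] · ω_3^0 = Σ x[n]
= (1) + (0) + (3)

X[0] = 4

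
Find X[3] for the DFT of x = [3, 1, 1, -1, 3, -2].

X[3] = Σ(n=0 to 5) x[n] · ω_6^(3n) where ω_6 = e^(-2πi/6)
= (3)·ω_6^0 + (1)·ω_6^3 + (1)·ω_6^6 + (-1)·ω_6^9 + (3)·ω_6^12 + (-2)·ω_6^15

X[3] = 9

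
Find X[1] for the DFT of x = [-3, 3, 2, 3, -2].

X[1] = Σ(n=0 to 4) x[n] · ω_5^(1n) where ω_5 = e^(-2πi/5)
= (-3)·ω_5^0 + (3)·ω_5^1 + (2)·ω_5^2 + (3)·ω_5^3 + (-2)·ω_5^4

X[1] = -6.7361-4.1675i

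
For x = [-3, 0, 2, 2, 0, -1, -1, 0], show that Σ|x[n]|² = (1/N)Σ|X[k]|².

Time domain:
Σ|x[n]|² = |-3|² + |0|² + |2|² + |2|² + |0|² + |-1|² + |-1|² + |0|² = 19.0000

Frequency domain:
(1/8)Σ|X[k]|² = (1/8)(|-1|² + |-3.7071-5.1213i|² + |-4+3i|² + |-2.2929+0.8787i|² + |-3|² + |-2.2929-0.8787i|² + |-4-3i|² + |-3.7071+5.1213i|²) = (1/8)·152.0000 = 19.0000

Both sides agree, confirming Parseval's theorem.

Σ|x[n]|² = (1/N)Σ|X[k]|² = 19.0000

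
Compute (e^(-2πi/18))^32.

Since ω_18^18 = 1, powers reduce modulo 18.
32 mod 18 = 14
So ω_18^32 = ω_18^14 = e^(-2πi·14/18)

ω_18^32 = ω_18^14 = 0.1736+0.9848i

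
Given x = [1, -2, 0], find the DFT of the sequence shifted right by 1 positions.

Time shift by 1: X_shifted[k] = ω_3^(1k) · X[k]
Shifted x = [0, 1, -2]

DFT(x[n-1]) = [-1, 0.5000-2.5981i, 0.5000+2.5981i]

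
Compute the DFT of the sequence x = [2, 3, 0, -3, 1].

X[k] = Σ(n=0 to 4) x[n] · ω_5^(nk)
where ω_5 = e^(-2πi/5)

Computing each X[k]:
X[0] = 3
X[1] = 5.6631-3.6655i
X[2] = -2.1631+1.6776i
X[3] = -2.1631-1.6776i
X[4] = 5.6631+3.6655i

X = [3, 5.6631-3.6655i, -2.1631+1.6776i, -2.1631-1.6776i, 5.6631+3.6655i]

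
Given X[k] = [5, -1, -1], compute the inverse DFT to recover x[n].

x[n] = (1/3) Σ(k=0 to 2) X[k] · e^(2πikn/3)

Computing each x[n]:
x[0] = 1
x[1] = 2
x[2] = 2

x = [1, 2, 2]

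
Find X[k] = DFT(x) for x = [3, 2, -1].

X[k] = Σ(n=0 to 2) x[n] · ω_3^(nk)
where ω_3 = e^(-2πi/3)

Computing each X[k]:
X[0] = 4
X[1] = 2.5000-2.5981i
X[2] = 2.5000+2.5981i

X = [4, 2.5000-2.5981i, 2.5000+2.5981i]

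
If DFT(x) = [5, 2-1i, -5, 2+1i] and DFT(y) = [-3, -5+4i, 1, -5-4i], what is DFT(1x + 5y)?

By linearity: DFT(1x + 5y) = 1·DFT(x) + 5·DFT(y)
= 1·[5, 2-1i, -5, 2+1i] + 5·[-3, -5+4i, 1, -5-4i]

Computing element-wise:
Z[0] = 1·(5) + 5·(-3) = -10
Z[1] = 1·(2-1i) + 5·(-5+4i) = -23+19i
Z[2] = 1·(-5) + 5·(1) = 0
Z[3] = 1·(2+1i) + 5·(-5-4i) = -23-19i

DFT(1x + 5y) = 1·X + 5·Y = [-10, -23+19i, 0, -23-19i]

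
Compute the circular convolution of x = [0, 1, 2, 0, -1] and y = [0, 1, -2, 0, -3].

(x ⊛ y)[n] = Σ(m=0 to 4) x[m] · y[(n-m) mod 5]

Computing each output sample:
(x ⊛ y)[0] = -4
(x ⊛ y)[1] = -4
(x ⊛ y)[2] = 1
(x ⊛ y)[3] = 3
(x ⊛ y)[4] = -4

x ⊛ y = [-4, -4, 1, 3, -4]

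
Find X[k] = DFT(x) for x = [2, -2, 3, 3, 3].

X[k] = Σ(n=0 to 4) x[n] · ω_5^(nk)
where ω_5 = e^(-2πi/5)

Computing each X[k]:
X[0] = 9
X[1] = -2.5451+4.7553i
X[2] = 3.0451+2.9389i
X[3] = 3.0451-2.9389i
X[4] = -2.5451-4.7553i

X = [9, -2.5451+4.7553i, 3.0451+2.9389i, 3.0451-2.9389i, -2.5451-4.7553i]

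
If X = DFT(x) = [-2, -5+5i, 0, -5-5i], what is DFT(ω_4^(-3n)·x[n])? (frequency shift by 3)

Modulation property: DFT(ω_4^(-3n)·x[n]) = X[(k-3) mod 4], so circularly shift X by 3 positions.

X[k-3] = [-5+5i, 0, -5-5i, -2]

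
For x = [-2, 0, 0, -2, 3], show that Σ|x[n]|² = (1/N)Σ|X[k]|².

Time domain:
Σ|x[n]|² = |-2|² + |0|² + |0|² + |-2|² + |3|² = 17.0000

Frequency domain:
(1/5)Σ|X[k]|² = (1/5)(|-1|² + |0.5451+1.6776i|² + |-5.0451+3.6655i|² + |-5.0451-3.6655i|² + |0.5451-1.6776i|²) = (1/5)·85.0000 = 17.0000

Both sides agree, confirming Parseval's theorem.

Σ|x[n]|² = (1/N)Σ|X[k]|² = 17.0000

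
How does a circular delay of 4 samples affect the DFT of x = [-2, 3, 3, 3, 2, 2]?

Time shift by 4: X_shifted[k] = ω_6^(4k) · X[k]
Shifted x = [3, 3, 2, 2, -2, 3]

DFT(x[n-4]) = [11, 4.0000-3.4641i, 2.0000+3.4641i, -5, 2.0000-3.4641i, 4.0000+3.4641i]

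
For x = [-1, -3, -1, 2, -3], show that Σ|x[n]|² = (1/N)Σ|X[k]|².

Time domain:
Σ|x[n]|² = |-1|² + |-3|² + |-1|² + |2|² + |-3|² = 24.0000

Frequency domain:
(1/5)Σ|X[k]|² = (1/5)(|-6|² + |-3.6631+1.7634i|² + |4.1631-2.8532i|² + |4.1631+2.8532i|² + |-3.6631-1.7634i|²) = (1/5)·120.0000 = 24.0000

Both sides agree, confirming Parseval's theorem.

Σ|x[n]|² = (1/N)Σ|X[k]|² = 24.0000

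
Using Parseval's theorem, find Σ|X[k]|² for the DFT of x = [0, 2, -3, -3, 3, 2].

Parseval: Σ|x[n]|² = (1/N)Σ|X[k]|², so Σ|X[k]|² = N·Σ|x[n]|² = 6·35.0000

Σ|X[k]|² = N·Σ|x[n]|² = 6·35.0000 = 210.0000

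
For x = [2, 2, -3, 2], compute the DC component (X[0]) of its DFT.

X[0] = Σ(n=0 to 3) x[n] · ω_4^0 = Σ x[n]
= (2) + (2) + (-3) + (2)

X[0] = 3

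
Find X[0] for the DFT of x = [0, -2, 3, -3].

X[0] = Σ(n=0 to 3) x[n] · ω_4^0 = Σ x[n]
= (0) + (-2) + (3) + (-3)

X[0] = -2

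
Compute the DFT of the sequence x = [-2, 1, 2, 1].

X[k] = Σ(n=0 to 3) x[n] · ω_4^(nk)
where ω_4 = e^(-2πi/4)

Computing each X[k]:
X[0] = 2
X[1] = -4
X[2] = -2
X[3] = -4

X = [2, -4, -2, -4]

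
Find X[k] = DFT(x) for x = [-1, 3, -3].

X[k] = Σ(n=0 to 2) x[n] · ω_3^(nk)
where ω_3 = e^(-2πi/3)

Computing each X[k]:
X[0] = -1
X[1] = -1.0000-5.1962i
X[2] = -1.0000+5.1962i

X = [-1, -1.0000-5.1962i, -1.0000+5.1962i]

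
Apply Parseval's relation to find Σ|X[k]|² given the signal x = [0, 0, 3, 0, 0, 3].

Parseval: Σ|x[n]|² = (1/N)Σ|X[k]|², so Σ|X[k]|² = N·Σ|x[n]|² = 6·18.0000

Σ|X[k]|² = N·Σ|x[n]|² = 6·18.0000 = 108.0000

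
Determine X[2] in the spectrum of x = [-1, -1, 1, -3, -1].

X[2] = Σ(n=0 to 4) x[n] · ω_5^(2n) where ω_5 = e^(-2πi/5)
= (-1)·ω_5^0 + (-1)·ω_5^2 + (1)·ω_5^4 + (-3)·ω_5^6 + (-1)·ω_5^8

X[2] = 3.8042i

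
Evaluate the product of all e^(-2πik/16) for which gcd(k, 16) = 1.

The primitive 16th roots of unity are ω_16^k for k coprime to 16: k ∈ {1, 3, 5, 7, 9, 11, 13, 15}
Their product equals the constant term of the cyclotomic polynomial Φ_16(x) up to sign.
For n ≥ 3, the product of all primitive nth roots of unity is 1. (For n=1 it is 1; for n=2 it is -1.)

1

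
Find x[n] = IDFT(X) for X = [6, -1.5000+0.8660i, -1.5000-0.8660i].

x[n] = (1/3) Σ(k=0 to 2) X[k] · e^(2πikn/3)

Computing each x[n]:
x[0] = 1
x[1] = 2
x[2] = 3

x = [1, 2, 3]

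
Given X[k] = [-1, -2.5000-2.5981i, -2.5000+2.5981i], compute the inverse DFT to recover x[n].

x[n] = (1/3) Σ(k=0 to 2) X[k] · e^(2πikn/3)

Computing each x[n]:
x[0] = -2
x[1] = 2
x[2] = -1

x = [-2, 2, -1]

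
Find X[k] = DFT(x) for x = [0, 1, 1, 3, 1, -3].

X[k] = Σ(n=0 to 5) x[n] · ω_6^(nk)
where ω_6 = e^(-2πi/6)

Computing each X[k]:
X[0] = 3
X[1] = -5.0000-3.4641i
X[2] = 3.0000-3.4641i
X[3] = 1
X[4] = 3.0000+3.4641i
X[5] = -5.0000+3.4641i

X = [3, -5.0000-3.4641i, 3.0000-3.4641i, 1, 3.0000+3.4641i, -5.0000+3.4641i]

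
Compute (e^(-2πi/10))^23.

Since ω_10^10 = 1, powers reduce modulo 10.
23 mod 10 = 3
So ω_10^23 = ω_10^3 = e^(-2πi·3/10)

ω_10^23 = ω_10^3 = -0.3090-0.9511i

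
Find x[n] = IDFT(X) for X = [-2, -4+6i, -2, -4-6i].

x[n] = (1/4) Σ(k=0 to 3) X[k] · e^(2πikn/4)

Computing each x[n]:
x[0] = -3
x[1] = -3
x[2] = 1
x[3] = 3

x = [-3, -3, 1, 3]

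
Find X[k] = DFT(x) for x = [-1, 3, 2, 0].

X[k] = Σ(n=0 to 3) x[n] · ω_4^(nk)
where ω_4 = e^(-2πi/4)

Computing each X[k]:
X[0] = 4
X[1] = -3-3i
X[2] = -2
X[3] = -3+3i

X = [4, -3-3i, -2, -3+3i]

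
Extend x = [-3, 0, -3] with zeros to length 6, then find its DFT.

Original 3-point DFT: [-6, -1.5000-2.5981i, -1.5000+2.5981i]
Zero-padded 6-point DFT provides frequency interpolation.

DFT_6([x, 0, ...]) = [-6, -1.5000+2.5981i, -1.5000-2.5981i, -6, -1.5000+2.5981i, -1.5000-2.5981i]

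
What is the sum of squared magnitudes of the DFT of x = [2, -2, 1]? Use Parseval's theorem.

Parseval: Σ|x[n]|² = (1/N)Σ|X[k]|², so Σ|X[k]|² = N·Σ|x[n]|² = 3·9.0000

Σ|X[k]|² = N·Σ|x[n]|² = 3·9.0000 = 27.0000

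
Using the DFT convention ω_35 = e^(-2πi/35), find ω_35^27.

ω_35^27 = e^(-2πi·27/35)
= cos(-2π·27/35) + i·sin(-2π·27/35)
= cos(-54π/35) + i·sin(-54π/35)

ω_35^27 = cos(-54π/35) + i·sin(-54π/35) = 0.1342+0.9909i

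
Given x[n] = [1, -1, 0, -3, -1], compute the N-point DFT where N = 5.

X[k] = Σ(n=0 to 4) x[n] · ω_5^(nk)
where ω_5 = e^(-2πi/5)

Computing each X[k]:
X[0] = -4
X[1] = 2.8090-1.7634i
X[2] = 1.6910+2.8532i
X[3] = 1.6910-2.8532i
X[4] = 2.8090+1.7634i

X = [-4, 2.8090-1.7634i, 1.6910+2.8532i, 1.6910-2.8532i, 2.8090+1.7634i]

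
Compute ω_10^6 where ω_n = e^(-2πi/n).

ω_10^6 = e^(-2πi·6/10)
= cos(-2π·6/10) + i·sin(-2π·6/10)
= cos(-12π/10) + i·sin(-12π/10)

ω_10^6 = cos(-12π/10) + i·sin(-12π/10) = -0.8090+0.5878i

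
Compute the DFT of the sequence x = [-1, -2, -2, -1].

X[k] = Σ(n=0 to 3) x[n] · ω_4^(nk)
where ω_4 = e^(-2πi/4)

Computing each X[k]:
X[0] = -6
X[1] = 1+1i
X[2] = 0
X[3] = 1-1i

X = [-6, 1+1i, 0, 1-1i]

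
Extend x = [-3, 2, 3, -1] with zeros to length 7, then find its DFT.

Original 4-point DFT: [1, -6-3i, -1, -6+3i]
Zero-padded 7-point DFT provides frequency interpolation.

DFT_7([x, 0, ...]) = [1, -1.5196-4.0546i, -6.7714-1.4300i, -2.7089+2.4527i, -2.7089-2.4527i, -6.7714+1.4300i, -1.5196+4.0546i]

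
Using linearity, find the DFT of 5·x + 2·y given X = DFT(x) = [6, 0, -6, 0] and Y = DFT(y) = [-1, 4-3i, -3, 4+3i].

By linearity: DFT(5x + 2y) = 5·DFT(x) + 2·DFT(y)
= 5·[6, 0, -6, 0] + 2·[-1, 4-3i, -3, 4+3i]

Computing element-wise:
Z[0] = 5·(6) + 2·(-1) = 28
Z[1] = 5·(0) + 2·(4-3i) = 8-6i
Z[2] = 5·(-6) + 2·(-3) = -36
Z[3] = 5·(0) + 2·(4+3i) = 8+6i

DFT(5x + 2y) = 5·X + 2·Y = [28, 8-6i, -36, 8+6i]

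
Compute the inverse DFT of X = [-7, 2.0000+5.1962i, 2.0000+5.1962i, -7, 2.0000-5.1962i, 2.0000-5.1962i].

x[n] = (1/6) Σ(k=0 to 5) X[k] · e^(2πikn/6)

Computing each x[n]:
x[0] = -1
x[1] = -3
x[2] = -3
x[3] = 0
x[4] = -3
x[5] = 3

x = [-1, -3, -3, 0, -3, 3]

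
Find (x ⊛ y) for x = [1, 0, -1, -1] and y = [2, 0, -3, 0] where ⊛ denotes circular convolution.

(x ⊛ y)[n] = Σ(m=0 to 3) x[m] · y[(n-m) mod 4]

Computing each output sample:
(x ⊛ y)[0] = 5
(x ⊛ y)[1] = 3
(x ⊛ y)[2] = -5
(x ⊛ y)[3] = -2

x ⊛ y = [5, 3, -5, -2]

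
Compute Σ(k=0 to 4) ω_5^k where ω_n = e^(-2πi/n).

Sum of all nth roots of unity equals 0 for n > 1 (geometric series with r ≠ 1).

0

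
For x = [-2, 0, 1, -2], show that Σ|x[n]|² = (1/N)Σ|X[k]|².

Time domain:
Σ|x[n]|² = |-2|² + |0|² + |1|² + |-2|² = 9.0000

Frequency domain:
(1/4)Σ|X[k]|² = (1/4)(|-3|² + |-3-2i|² + |1|² + |-3+2i|²) = (1/4)·36.0000 = 9.0000

Both sides agree, confirming Parseval's theorem.

Σ|x[n]|² = (1/N)Σ|X[k]|² = 9.0000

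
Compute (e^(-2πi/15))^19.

Since ω_15^15 = 1, powers reduce modulo 15.
19 mod 15 = 4
So ω_15^19 = ω_15^4 = e^(-2πi·4/15)

ω_15^19 = ω_15^4 = -0.1045-0.9945i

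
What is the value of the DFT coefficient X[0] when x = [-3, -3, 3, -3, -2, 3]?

X[0] = Σ(n=0 to 5) x[n] · ω_6^0 = Σ x[n]
= (-3) + (-3) + (3) + (-3) + (-2) + (3)

X[0] = -5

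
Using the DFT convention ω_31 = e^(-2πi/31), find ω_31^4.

ω_31^4 = e^(-2πi·4/31)
= cos(-2π·4/31) + i·sin(-2π·4/31)
= cos(-8π/31) + i·sin(-8π/31)

ω_31^4 = cos(-8π/31) + i·sin(-8π/31) = 0.6890-0.7248i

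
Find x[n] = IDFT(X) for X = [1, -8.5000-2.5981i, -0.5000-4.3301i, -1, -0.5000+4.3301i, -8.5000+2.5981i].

x[n] = (1/6) Σ(k=0 to 5) X[k] · e^(2πikn/6)

Computing each x[n]:
x[0] = -3
x[1] = 1
x[2] = 1
x[3] = 3
x[4] = 2
x[5] = -3

x = [-3, 1, 1, 3, 2, -3]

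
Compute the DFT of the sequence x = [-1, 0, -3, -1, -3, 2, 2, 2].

X[k] = Σ(n=0 to 7) x[n] · ω_8^(nk)
where ω_8 = e^(-2πi/8)

Computing each X[k]:
X[0] = -2
X[1] = 2.7071+8.5355i
X[2] = -3-1i
X[3] = 1.2929-1.4645i
X[4] = -8
X[5] = 1.2929+1.4645i
X[6] = -3+1i
X[7] = 2.7071-8.5355i

X = [-2, 2.7071+8.5355i, -3-1i, 1.2929-1.4645i, -8, 1.2929+1.4645i, -3+1i, 2.7071-8.5355i]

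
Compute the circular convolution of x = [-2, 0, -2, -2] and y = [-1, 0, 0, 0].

(x ⊛ y)[n] = Σ(m=0 to 3) x[m] · y[(n-m) mod 4]

Computing each output sample:
(x ⊛ y)[0] = 2
(x ⊛ y)[1] = 0
(x ⊛ y)[2] = 2
(x ⊛ y)[3] = 2

x ⊛ y = [2, 0, 2, 2]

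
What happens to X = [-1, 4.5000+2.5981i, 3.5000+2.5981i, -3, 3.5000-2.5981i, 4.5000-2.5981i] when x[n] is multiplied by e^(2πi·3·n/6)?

Modulation property: DFT(ω_6^(-3n)·x[n]) = X[(k-3) mod 6], so circularly shift X by 3 positions.

X[k-3] = [-3, 3.5000-2.5981i, 4.5000-2.5981i, -1, 4.5000+2.5981i, 3.5000+2.5981i]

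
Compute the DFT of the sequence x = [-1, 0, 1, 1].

X[k] = Σ(n=0 to 3) x[n] · ω_4^(nk)
where ω_4 = e^(-2πi/4)

Computing each X[k]:
X[0] = 1
X[1] = -2+1i
X[2] = -1
X[3] = -2-1i

X = [1, -2+1i, -1, -2-1i]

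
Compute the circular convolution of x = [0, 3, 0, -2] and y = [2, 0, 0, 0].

(x ⊛ y)[n] = Σ(m=0 to 3) x[m] · y[(n-m) mod 4]

Computing each output sample:
(x ⊛ y)[0] = 0
(x ⊛ y)[1] = 6
(x ⊛ y)[2] = 0
(x ⊛ y)[3] = -4

x ⊛ y = [0, 6, 0, -4]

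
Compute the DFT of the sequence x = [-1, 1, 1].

X[k] = Σ(n=0 to 2) x[n] · ω_3^(nk)
where ω_3 = e^(-2πi/3)

Computing each X[k]:
X[0] = 1
X[1] = -2
X[2] = -2

X = [1, -2, -2]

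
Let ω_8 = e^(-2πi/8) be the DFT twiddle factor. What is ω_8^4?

ω_8^4 = e^(-2πi·4/8)
= cos(-2π·4/8) + i·sin(-2π·4/8)
= cos(-8π/8) + i·sin(-8π/8)

ω_8^4 = cos(-8π/8) + i·sin(-8π/8) = -1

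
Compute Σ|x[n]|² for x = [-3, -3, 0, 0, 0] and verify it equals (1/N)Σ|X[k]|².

Time domain:
Σ|x[n]|² = |-3|² + |-3|² + |0|² + |0|² + |0|² = 18.0000

Frequency domain:
(1/5)Σ|X[k]|² = (1/5)(|-6|² + |-3.9271+2.8532i|² + |-0.5729+1.7634i|² + |-0.5729-1.7634i|² + |-3.9271-2.8532i|²) = (1/5)·90.0000 = 18.0000

Both sides agree, confirming Parseval's theorem.

Σ|x[n]|² = (1/N)Σ|X[k]|² = 18.0000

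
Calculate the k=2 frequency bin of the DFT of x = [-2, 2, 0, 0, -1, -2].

X[2] = Σ(n=0 to 5) x[n] · ω_6^(2n) where ω_6 = e^(-2πi/6)
= (-2)·ω_6^0 + (2)·ω_6^2 + (0)·ω_6^4 + (0)·ω_6^6 + (-1)·ω_6^8 + (-2)·ω_6^10

X[2] = -1.5000-2.5981i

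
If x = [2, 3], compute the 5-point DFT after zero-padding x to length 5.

Original 2-point DFT: [5, -1]
Zero-padded 5-point DFT provides frequency interpolation.

DFT_5([x, 0, ...]) = [5, 2.9271-2.8532i, -0.4271-1.7634i, -0.4271+1.7634i, 2.9271+2.8532i]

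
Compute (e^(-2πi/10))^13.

Since ω_10^10 = 1, powers reduce modulo 10.
13 mod 10 = 3
So ω_10^13 = ω_10^3 = e^(-2πi·3/10)

ω_10^13 = ω_10^3 = -0.3090-0.9511i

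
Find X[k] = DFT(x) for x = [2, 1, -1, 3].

X[k] = Σ(n=0 to 3) x[n] · ω_4^(nk)
where ω_4 = e^(-2πi/4)

Computing each X[k]:
X[0] = 5
X[1] = 3+2i
X[2] = -3
X[3] = 3-2i

X = [5, 3+2i, -3, 3-2i]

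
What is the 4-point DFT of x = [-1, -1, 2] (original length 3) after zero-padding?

Original 3-point DFT: [0, -1.5000+2.5981i, -1.5000-2.5981i]
Zero-padded 4-point DFT provides frequency interpolation.

DFT_4([x, 0, ...]) = [0, -3+1i, 2, -3-1i]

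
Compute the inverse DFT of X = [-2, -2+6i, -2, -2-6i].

x[n] = (1/4) Σ(k=0 to 3) X[k] · e^(2πikn/4)

Computing each x[n]:
x[0] = -2
x[1] = -3
x[2] = 0
x[3] = 3

x = [-2, -3, 0, 3]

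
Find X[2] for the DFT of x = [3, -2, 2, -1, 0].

X[2] = Σ(n=0 to 4) x[n] · ω_5^(2n) where ω_5 = e^(-2πi/5)
= (3)·ω_5^0 + (-2)·ω_5^2 + (2)·ω_5^4 + (-1)·ω_5^6 + (0)·ω_5^8

X[2] = 4.9271+4.0287i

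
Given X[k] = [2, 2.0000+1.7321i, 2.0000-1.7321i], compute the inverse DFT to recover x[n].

x[n] = (1/3) Σ(k=0 to 2) X[k] · e^(2πikn/3)

Computing each x[n]:
x[0] = 2
x[1] = -1
x[2] = 1

x = [2, -1, 1]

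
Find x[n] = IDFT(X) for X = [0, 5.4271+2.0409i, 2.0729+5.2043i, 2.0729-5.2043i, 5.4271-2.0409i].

x[n] = (1/5) Σ(k=0 to 4) X[k] · e^(2πikn/5)

Computing each x[n]:
x[0] = 3
x[1] = -2
x[2] = 0
x[3] = -3
x[4] = 2

x = [3, -2, 0, -3, 2]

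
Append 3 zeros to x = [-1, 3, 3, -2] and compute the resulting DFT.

Original 4-point DFT: [3, -4-5i, 1, -4+5i]
Zero-padded 7-point DFT provides frequency interpolation.

DFT_7([x, 0, ...]) = [3, 2.0048-4.4025i, -5.6174-3.1868i, -1.3874+2.9937i, -1.3874-2.9937i, -5.6174+3.1868i, 2.0048+4.4025i]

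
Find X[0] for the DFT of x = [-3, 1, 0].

X[0] = Σ(n=0 to 2) x[n] · ω_3^0 = Σ x[n]
= (-3) + (1) + (0)

X[0] = -2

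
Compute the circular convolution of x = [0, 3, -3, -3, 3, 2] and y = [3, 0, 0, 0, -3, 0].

(x ⊛ y)[n] = Σ(m=0 to 5) x[m] · y[(n-m) mod 6]

Computing each output sample:
(x ⊛ y)[0] = 9
(x ⊛ y)[1] = 18
(x ⊛ y)[2] = -18
(x ⊛ y)[3] = -15
(x ⊛ y)[4] = 9
(x ⊛ y)[5] = -3

x ⊛ y = [9, 18, -18, -15, 9, -3]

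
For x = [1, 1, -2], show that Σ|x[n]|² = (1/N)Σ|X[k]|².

Time domain:
Σ|x[n]|² = |1|² + |1|² + |-2|² = 6.0000

Frequency domain:
(1/3)Σ|X[k]|² = (1/3)(|0|² + |1.5000-2.5981i|² + |1.5000+2.5981i|²) = (1/3)·18.0000 = 6.0000

Both sides agree, confirming Parseval's theorem.

Σ|x[n]|² = (1/N)Σ|X[k]|² = 6.0000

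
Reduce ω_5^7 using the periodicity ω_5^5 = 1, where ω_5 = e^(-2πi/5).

Since ω_5^5 = 1, powers reduce modulo 5.
7 mod 5 = 2
So ω_5^7 = ω_5^2 = e^(-2πi·2/5)

ω_5^7 = ω_5^2 = -0.8090-0.5878i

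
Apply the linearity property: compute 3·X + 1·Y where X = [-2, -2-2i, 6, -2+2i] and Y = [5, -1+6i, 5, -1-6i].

By linearity: DFT(3x + 1y) = 3·DFT(x) + 1·DFT(y)
= 3·[-2, -2-2i, 6, -2+2i] + 1·[5, -1+6i, 5, -1-6i]

Computing element-wise:
Z[0] = 3·(-2) + 1·(5) = -1
Z[1] = 3·(-2-2i) + 1·(-1+6i) = -7
Z[2] = 3·(6) + 1·(5) = 23
Z[3] = 3·(-2+2i) + 1·(-1-6i) = -7

DFT(3x + 1y) = 3·X + 1·Y = [-1, -7, 23, -7]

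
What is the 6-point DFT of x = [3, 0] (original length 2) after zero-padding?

Original 2-point DFT: [3, 3]
Zero-padded 6-point DFT provides frequency interpolation.

DFT_6([x, 0, ...]) = [3, 3, 3, 3, 3, 3]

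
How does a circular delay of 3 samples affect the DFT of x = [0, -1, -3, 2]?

Time shift by 3: X_shifted[k] = ω_4^(3k) · X[k]
Shifted x = [-1, -3, 2, 0]

DFT(x[n-3]) = [-2, -3+3i, 4, -3-3i]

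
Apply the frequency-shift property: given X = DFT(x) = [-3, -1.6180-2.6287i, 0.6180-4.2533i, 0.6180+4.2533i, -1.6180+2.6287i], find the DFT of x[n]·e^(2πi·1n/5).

Modulation property: DFT(ω_5^(-1n)·x[n]) = X[(k-1) mod 5], so circularly shift X by 1 positions.

X[k-1] = [-1.6180+2.6287i, -3, -1.6180-2.6287i, 0.6180-4.2533i, 0.6180+4.2533i]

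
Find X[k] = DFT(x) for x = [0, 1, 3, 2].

X[k] = Σ(n=0 to 3) x[n] · ω_4^(nk)
where ω_4 = e^(-2πi/4)

Computing each X[k]:
X[0] = 6
X[1] = -3+1i
X[2] = 0
X[3] = -3-1i

X = [6, -3+1i, 0, -3-1i]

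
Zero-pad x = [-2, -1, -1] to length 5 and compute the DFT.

Original 3-point DFT: [-4, -1, -1]
Zero-padded 5-point DFT provides frequency interpolation.

DFT_5([x, 0, ...]) = [-4, -1.5000+1.5388i, -1.5000-0.3633i, -1.5000+0.3633i, -1.5000-1.5388i]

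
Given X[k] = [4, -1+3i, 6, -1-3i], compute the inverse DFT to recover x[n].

x[n] = (1/4) Σ(k=0 to 3) X[k] · e^(2πikn/4)

Computing each x[n]:
x[0] = 2
x[1] = -2
x[2] = 3
x[3] = 1

x = [2, -2, 3, 1]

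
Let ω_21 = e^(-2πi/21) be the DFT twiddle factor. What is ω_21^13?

ω_21^13 = e^(-2πi·13/21)
= cos(-2π·13/21) + i·sin(-2π·13/21)
= cos(-26π/21) + i·sin(-26π/21)

ω_21^13 = cos(-26π/21) + i·sin(-26π/21) = -0.7331+0.6802i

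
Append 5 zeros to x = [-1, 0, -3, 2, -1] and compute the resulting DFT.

Original 5-point DFT: [-3, -0.5000+1.9879i, -0.5000-5.3431i, -0.5000+5.3431i, -0.5000-1.9879i]
Zero-padded 10-point DFT provides frequency interpolation.

DFT_10([x, 0, ...]) = [-3, -1.7361+1.5388i, -0.5000+1.9879i, 2.7361+0.3633i, -0.5000-5.3431i, -7, -0.5000+5.3431i, 2.7361-0.3633i, -0.5000-1.9879i, -1.7361-1.5388i]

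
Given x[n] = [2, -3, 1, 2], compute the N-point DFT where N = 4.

X[k] = Σ(n=0 to 3) x[n] · ω_4^(nk)
where ω_4 = e^(-2πi/4)

Computing each X[k]:
X[0] = 2
X[1] = 1+5i
X[2] = 4
X[3] = 1-5i

X = [2, 1+5i, 4, 1-5i]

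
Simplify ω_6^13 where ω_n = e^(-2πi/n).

Since ω_6^6 = 1, powers reduce modulo 6.
13 mod 6 = 1
So ω_6^13 = ω_6^1 = e^(-2πi·1/6)

ω_6^13 = ω_6^1 = 0.5000-0.8660i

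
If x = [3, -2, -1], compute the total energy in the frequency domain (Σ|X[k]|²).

Parseval: Σ|x[n]|² = (1/N)Σ|X[k]|², so Σ|X[k]|² = N·Σ|x[n]|² = 3·14.0000

Σ|X[k]|² = N·Σ|x[n]|² = 3·14.0000 = 42.0000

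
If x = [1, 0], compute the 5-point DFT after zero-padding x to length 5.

Original 2-point DFT: [1, 1]
Zero-padded 5-point DFT provides frequency interpolation.

DFT_5([x, 0, ...]) = [1, 1, 1, 1, 1]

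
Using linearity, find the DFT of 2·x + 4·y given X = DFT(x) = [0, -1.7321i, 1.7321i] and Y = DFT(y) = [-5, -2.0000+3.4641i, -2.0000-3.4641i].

By linearity: DFT(2x + 4y) = 2·DFT(x) + 4·DFT(y)
= 2·[0, -1.7321i, 1.7321i] + 4·[-5, -2.0000+3.4641i, -2.0000-3.4641i]

Computing element-wise:
Z[0] = 2·(0) + 4·(-5) = -20
Z[1] = 2·(-1.7321i) + 4·(-2.0000+3.4641i) = -8.0000+10.3922i
Z[2] = 2·(1.7321i) + 4·(-2.0000-3.4641i) = -8.0000-10.3922i

DFT(2x + 4y) = 2·X + 4·Y = [-20, -8.0000+10.3922i, -8.0000-10.3922i]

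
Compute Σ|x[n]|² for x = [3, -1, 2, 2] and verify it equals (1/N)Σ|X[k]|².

Time domain:
Σ|x[n]|² = |3|² + |-1|² + |2|² + |2|² = 18.0000

Frequency domain:
(1/4)Σ|X[k]|² = (1/4)(|6|² + |1+3i|² + |4|² + |1-3i|²) = (1/4)·72.0000 = 18.0000

Both sides agree, confirming Parseval's theorem.

Σ|x[n]|² = (1/N)Σ|X[k]|² = 18.0000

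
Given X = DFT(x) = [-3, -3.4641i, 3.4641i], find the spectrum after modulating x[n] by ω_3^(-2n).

Modulation property: DFT(ω_3^(-2n)·x[n]) = X[(k-2) mod 3], so circularly shift X by 2 positions.

X[k-2] = [-3.4641i, 3.4641i, -3]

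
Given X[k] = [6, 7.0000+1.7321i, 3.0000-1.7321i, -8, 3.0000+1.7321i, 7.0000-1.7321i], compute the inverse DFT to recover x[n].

x[n] = (1/6) Σ(k=0 to 5) X[k] · e^(2πikn/6)

Computing each x[n]:
x[0] = 3
x[1] = 3
x[2] = -3
x[3] = 1
x[4] = -1
x[5] = 3

x = [3, 3, -3, 1, -1, 3]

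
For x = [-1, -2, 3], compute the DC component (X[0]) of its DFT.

X[0] = Σ(n=0 to 2) x[n] · ω_3^0 = Σ x[n]
= (-1) + (-2) + (3)

X[0] = 0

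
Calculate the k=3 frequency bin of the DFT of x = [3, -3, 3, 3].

X[3] = Σ(n=0 to 3) x[n] · ω_4^(3n) where ω_4 = e^(-2πi/4)
= (3)·ω_4^0 + (-3)·ω_4^3 + (3)·ω_4^6 + (3)·ω_4^9

X[3] = -6i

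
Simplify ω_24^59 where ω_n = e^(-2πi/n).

Since ω_24^24 = 1, powers reduce modulo 24.
59 mod 24 = 11
So ω_24^59 = ω_24^11 = e^(-2πi·11/24)

ω_24^59 = ω_24^11 = -0.9659-0.2588i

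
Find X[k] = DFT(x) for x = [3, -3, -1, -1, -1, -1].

X[k] = Σ(n=0 to 5) x[n] · ω_6^(nk)
where ω_6 = e^(-2πi/6)

Computing each X[k]:
X[0] = -4
X[1] = 3.0000+1.7321i
X[2] = 5.0000+1.7321i
X[3] = 6
X[4] = 5.0000-1.7321i
X[5] = 3.0000-1.7321i

X = [-4, 3.0000+1.7321i, 5.0000+1.7321i, 6, 5.0000-1.7321i, 3.0000-1.7321i]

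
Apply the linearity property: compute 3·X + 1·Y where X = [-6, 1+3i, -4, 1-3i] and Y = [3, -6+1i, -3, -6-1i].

By linearity: DFT(3x + 1y) = 3·DFT(x) + 1·DFT(y)
= 3·[-6, 1+3i, -4, 1-3i] + 1·[3, -6+1i, -3, -6-1i]

Computing element-wise:
Z[0] = 3·(-6) + 1·(3) = -15
Z[1] = 3·(1+3i) + 1·(-6+1i) = -3+10i
Z[2] = 3·(-4) + 1·(-3) = -15
Z[3] = 3·(1-3i) + 1·(-6-1i) = -3-10i

DFT(3x + 1y) = 3·X + 1·Y = [-15, -3+10i, -15, -3-10i]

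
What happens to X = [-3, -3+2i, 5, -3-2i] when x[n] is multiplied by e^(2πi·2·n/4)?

Modulation property: DFT(ω_4^(-2n)·x[n]) = X[(k-2) mod 4], so circularly shift X by 2 positions.

X[k-2] = [5, -3-2i, -3, -3+2i]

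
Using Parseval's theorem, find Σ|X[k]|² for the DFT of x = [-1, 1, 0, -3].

Parseval: Σ|x[n]|² = (1/N)Σ|X[k]|², so Σ|X[k]|² = N·Σ|x[n]|² = 4·11.0000

Σ|X[k]|² = N·Σ|x[n]|² = 4·11.0000 = 44.0000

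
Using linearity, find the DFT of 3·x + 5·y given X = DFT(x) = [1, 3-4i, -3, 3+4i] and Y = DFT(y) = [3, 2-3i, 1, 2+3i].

By linearity: DFT(3x + 5y) = 3·DFT(x) + 5·DFT(y)
= 3·[1, 3-4i, -3, 3+4i] + 5·[3, 2-3i, 1, 2+3i]

Computing element-wise:
Z[0] = 3·(1) + 5·(3) = 18
Z[1] = 3·(3-4i) + 5·(2-3i) = 19-27i
Z[2] = 3·(-3) + 5·(1) = -4
Z[3] = 3·(3+4i) + 5·(2+3i) = 19+27i

DFT(3x + 5y) = 3·X + 5·Y = [18, 19-27i, -4, 19+27i]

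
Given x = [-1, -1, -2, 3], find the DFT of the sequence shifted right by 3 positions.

Time shift by 3: X_shifted[k] = ω_4^(3k) · X[k]
Shifted x = [-1, -2, 3, -1]

DFT(x[n-3]) = [-1, -4+1i, 5, -4-1i]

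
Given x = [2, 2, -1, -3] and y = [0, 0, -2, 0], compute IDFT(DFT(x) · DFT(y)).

(x ⊛ y)[n] = Σ(m=0 to 3) x[m] · y[(n-m) mod 4]

Computing each output sample:
(x ⊛ y)[0] = 2
(x ⊛ y)[1] = 6
(x ⊛ y)[2] = -4
(x ⊛ y)[3] = -4

x ⊛ y = [2, 6, -4, -4]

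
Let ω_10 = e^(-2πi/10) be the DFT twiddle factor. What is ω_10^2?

ω_10^2 = e^(-2πi·2/10)
= cos(-2π·2/10) + i·sin(-2π·2/10)
= cos(-4π/10) + i·sin(-4π/10)

ω_10^2 = cos(-4π/10) + i·sin(-4π/10) = 0.3090-0.9511i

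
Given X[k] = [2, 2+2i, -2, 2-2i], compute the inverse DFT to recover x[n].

x[n] = (1/4) Σ(k=0 to 3) X[k] · e^(2πikn/4)

Computing each x[n]:
x[0] = 1
x[1] = 0
x[2] = -1
x[3] = 2

x = [1, 0, -1, 2]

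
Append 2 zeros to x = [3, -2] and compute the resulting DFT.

Original 2-point DFT: [1, 5]
Zero-padded 4-point DFT provides frequency interpolation.

DFT_4([x, 0, ...]) = [1, 3+2i, 5, 3-2i]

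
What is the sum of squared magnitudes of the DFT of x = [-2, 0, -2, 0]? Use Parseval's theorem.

Parseval: Σ|x[n]|² = (1/N)Σ|X[k]|², so Σ|X[k]|² = N·Σ|x[n]|² = 4·8.0000

Σ|X[k]|² = N·Σ|x[n]|² = 4·8.0000 = 32.0000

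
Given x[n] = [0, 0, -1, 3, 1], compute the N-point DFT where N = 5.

X[k] = Σ(n=0 to 4) x[n] · ω_5^(nk)
where ω_5 = e^(-2πi/5)

Computing each X[k]:
X[0] = 3
X[1] = -1.3090+3.3022i
X[2] = -0.1910-3.2164i
X[3] = -0.1910+3.2164i
X[4] = -1.3090-3.3022i

X = [3, -1.3090+3.3022i, -0.1910-3.2164i, -0.1910+3.2164i, -1.3090-3.3022i]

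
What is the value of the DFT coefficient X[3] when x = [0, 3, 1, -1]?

X[3] = Σ(n=0 to 3) x[n] · ω_4^(3n) where ω_4 = e^(-2πi/4)
= (0)·ω_4^0 + (3)·ω_4^3 + (1)·ω_4^6 + (-1)·ω_4^9

X[3] = -1+4i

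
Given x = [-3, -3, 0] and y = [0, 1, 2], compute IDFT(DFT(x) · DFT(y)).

(x ⊛ y)[n] = Σ(m=0 to 2) x[m] · y[(n-m) mod 3]

Computing each output sample:
(x ⊛ y)[0] = -6
(x ⊛ y)[1] = -3
(x ⊛ y)[2] = -9

x ⊛ y = [-6, -3, -9]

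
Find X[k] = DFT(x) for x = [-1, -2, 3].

X[k] = Σ(n=0 to 2) x[n] · ω_3^(nk)
where ω_3 = e^(-2πi/3)

Computing each X[k]:
X[0] = 0
X[1] = -1.5000+4.3301i
X[2] = -1.5000-4.3301i

X = [0, -1.5000+4.3301i, -1.5000-4.3301i]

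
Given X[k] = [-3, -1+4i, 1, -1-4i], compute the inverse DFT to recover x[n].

x[n] = (1/4) Σ(k=0 to 3) X[k] · e^(2πikn/4)

Computing each x[n]:
x[0] = -1
x[1] = -3
x[2] = 0
x[3] = 1

x = [-1, -3, 0, 1]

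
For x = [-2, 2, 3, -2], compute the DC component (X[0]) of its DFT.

X[0] = Σ(n=0 to 3) x[n] · ω_4^0 = Σ x[n]
= (-2) + (2) + (3) + (-2)

X[0] = 1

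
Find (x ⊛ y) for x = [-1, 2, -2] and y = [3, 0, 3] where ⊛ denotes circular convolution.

(x ⊛ y)[n] = Σ(m=0 to 2) x[m] · y[(n-m) mod 3]

Computing each output sample:
(x ⊛ y)[0] = 3
(x ⊛ y)[1] = 0
(x ⊛ y)[2] = -9

x ⊛ y = [3, 0, -9]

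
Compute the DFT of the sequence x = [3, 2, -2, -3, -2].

X[k] = Σ(n=0 to 4) x[n] · ω_5^(nk)
where ω_5 = e^(-2πi/5)

Computing each X[k]:
X[0] = -2
X[1] = 7.0451-4.3920i
X[2] = 1.4549-1.4001i
X[3] = 1.4549+1.4001i
X[4] = 7.0451+4.3920i

X = [-2, 7.0451-4.3920i, 1.4549-1.4001i, 1.4549+1.4001i, 7.0451+4.3920i]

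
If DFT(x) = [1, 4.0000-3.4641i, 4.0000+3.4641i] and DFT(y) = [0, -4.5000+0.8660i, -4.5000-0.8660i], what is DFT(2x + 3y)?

By linearity: DFT(2x + 3y) = 2·DFT(x) + 3·DFT(y)
= 2·[1, 4.0000-3.4641i, 4.0000+3.4641i] + 3·[0, -4.5000+0.8660i, -4.5000-0.8660i]

Computing element-wise:
Z[0] = 2·(1) + 3·(0) = 2
Z[1] = 2·(4.0000-3.4641i) + 3·(-4.5000+0.8660i) = -5.5000-4.3302i
Z[2] = 2·(4.0000+3.4641i) + 3·(-4.5000-0.8660i) = -5.5000+4.3302i

DFT(2x + 3y) = 2·X + 3·Y = [2, -5.5000-4.3302i, -5.5000+4.3302i]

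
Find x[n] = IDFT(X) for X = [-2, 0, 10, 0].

x[n] = (1/4) Σ(k=0 to 3) X[k] · e^(2πikn/4)

Computing each x[n]:
x[0] = 2
x[1] = -3
x[2] = 2
x[3] = -3

x = [2, -3, 2, -3]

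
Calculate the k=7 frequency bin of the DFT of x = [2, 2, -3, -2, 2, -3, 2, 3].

X[7] = Σ(n=0 to 7) x[n] · ω_8^(7n) where ω_8 = e^(-2πi/8)
= (2)·ω_8^0 + (2)·ω_8^7 + (-3)·ω_8^14 + (-2)·ω_8^21 + (2)·ω_8^28 + (-3)·ω_8^35 + (2)·ω_8^42 + (3)·ω_8^49

X[7] = 7.0711-5.0000i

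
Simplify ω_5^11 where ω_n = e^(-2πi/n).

Since ω_5^5 = 1, powers reduce modulo 5.
11 mod 5 = 1
So ω_5^11 = ω_5^1 = e^(-2πi·1/5)

ω_5^11 = ω_5^1 = 0.3090-0.9511i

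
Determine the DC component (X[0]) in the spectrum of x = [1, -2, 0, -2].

X[0] = Σ(n=0 to 3) x[n] · ω_4^0 = Σ x[n]
= (1) + (-2) + (0) + (-2)

X[0] = -3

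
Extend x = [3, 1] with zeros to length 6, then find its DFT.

Original 2-point DFT: [4, 2]
Zero-padded 6-point DFT provides frequency interpolation.

DFT_6([x, 0, ...]) = [4, 3.5000-0.8660i, 2.5000-0.8660i, 2, 2.5000+0.8660i, 3.5000+0.8660i]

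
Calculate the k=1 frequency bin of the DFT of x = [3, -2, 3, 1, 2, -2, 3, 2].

X[1] = Σ(n=0 to 7) x[n] · ω_8^(1n) where ω_8 = e^(-2πi/8)
= (3)·ω_8^0 + (-2)·ω_8^1 + (3)·ω_8^2 + (1)·ω_8^3 + (2)·ω_8^4 + (-2)·ω_8^5 + (3)·ω_8^6 + (2)·ω_8^7

X[1] = 1.7071+0.7071i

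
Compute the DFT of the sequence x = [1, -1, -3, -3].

X[k] = Σ(n=0 to 3) x[n] · ω_4^(nk)
where ω_4 = e^(-2πi/4)

Computing each X[k]:
X[0] = -6
X[1] = 4-2i
X[2] = 2
X[3] = 4+2i

X = [-6, 4-2i, 2, 4+2i]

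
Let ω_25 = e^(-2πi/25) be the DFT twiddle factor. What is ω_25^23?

ω_25^23 = e^(-2πi·23/25)
= cos(-2π·23/25) + i·sin(-2π·23/25)
= cos(-46π/25) + i·sin(-46π/25)

ω_25^23 = cos(-46π/25) + i·sin(-46π/25) = 0.8763+0.4818i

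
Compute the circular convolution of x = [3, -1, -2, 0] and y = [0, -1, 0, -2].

(x ⊛ y)[n] = Σ(m=0 to 3) x[m] · y[(n-m) mod 4]

Computing each output sample:
(x ⊛ y)[0] = 2
(x ⊛ y)[1] = 1
(x ⊛ y)[2] = 1
(x ⊛ y)[3] = -4

x ⊛ y = [2, 1, 1, -4]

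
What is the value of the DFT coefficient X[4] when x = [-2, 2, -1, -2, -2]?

X[4] = Σ(n=0 to 4) x[n] · ω_5^(4n) where ω_5 = e^(-2πi/5)
= (-2)·ω_5^0 + (2)·ω_5^4 + (-1)·ω_5^8 + (-2)·ω_5^12 + (-2)·ω_5^16

X[4] = 0.4271+4.3920i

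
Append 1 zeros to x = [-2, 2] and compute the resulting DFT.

Original 2-point DFT: [0, -4]
Zero-padded 3-point DFT provides frequency interpolation.

DFT_3([x, 0, ...]) = [0, -3.0000-1.7321i, -3.0000+1.7321i]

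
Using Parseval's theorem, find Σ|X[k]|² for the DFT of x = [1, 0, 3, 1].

Parseval: Σ|x[n]|² = (1/N)Σ|X[k]|², so Σ|X[k]|² = N·Σ|x[n]|² = 4·11.0000

Σ|X[k]|² = N·Σ|x[n]|² = 4·11.0000 = 44.0000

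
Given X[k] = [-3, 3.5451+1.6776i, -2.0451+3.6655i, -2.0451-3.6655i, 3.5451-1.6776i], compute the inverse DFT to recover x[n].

x[n] = (1/5) Σ(k=0 to 4) X[k] · e^(2πikn/5)

Computing each x[n]:
x[0] = 0
x[1] = -1
x[2] = -1
x[3] = -3
x[4] = 2

x = [0, -1, -1, -3, 2]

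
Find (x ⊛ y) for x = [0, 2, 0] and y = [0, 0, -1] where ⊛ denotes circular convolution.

(x ⊛ y)[n] = Σ(m=0 to 2) x[m] · y[(n-m) mod 3]

Computing each output sample:
(x ⊛ y)[0] = -2
(x ⊛ y)[1] = 0
(x ⊛ y)[2] = 0

x ⊛ y = [-2, 0, 0]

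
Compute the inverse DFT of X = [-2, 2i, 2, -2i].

x[n] = (1/4) Σ(k=0 to 3) X[k] · e^(2πikn/4)

Computing each x[n]:
x[0] = 0
x[1] = -2
x[2] = 0
x[3] = 0

x = [0, -2, 0, 0]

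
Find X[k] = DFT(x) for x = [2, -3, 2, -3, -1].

X[k] = Σ(n=0 to 4) x[n] · ω_5^(nk)
where ω_5 = e^(-2πi/5)

Computing each X[k]:
X[0] = -3
X[1] = 1.5729-1.0368i
X[2] = 4.9271+5.9309i
X[3] = 4.9271-5.9309i
X[4] = 1.5729+1.0368i

X = [-3, 1.5729-1.0368i, 4.9271+5.9309i, 4.9271-5.9309i, 1.5729+1.0368i]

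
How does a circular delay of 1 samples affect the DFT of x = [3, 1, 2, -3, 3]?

Time shift by 1: X_shifted[k] = ω_5^(1k) · X[k]
Shifted x = [3, 3, 1, 2, -3]

DFT(x[n-1]) = [6, 0.5729-5.1186i, 3.9271-4.4778i, 3.9271+4.4778i, 0.5729+5.1186i]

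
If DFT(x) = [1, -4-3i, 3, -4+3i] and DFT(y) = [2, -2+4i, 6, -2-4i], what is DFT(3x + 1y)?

By linearity: DFT(3x + 1y) = 3·DFT(x) + 1·DFT(y)
= 3·[1, -4-3i, 3, -4+3i] + 1·[2, -2+4i, 6, -2-4i]

Computing element-wise:
Z[0] = 3·(1) + 1·(2) = 5
Z[1] = 3·(-4-3i) + 1·(-2+4i) = -14-5i
Z[2] = 3·(3) + 1·(6) = 15
Z[3] = 3·(-4+3i) + 1·(-2-4i) = -14+5i

DFT(3x + 1y) = 3·X + 1·Y = [5, -14-5i, 15, -14+5i]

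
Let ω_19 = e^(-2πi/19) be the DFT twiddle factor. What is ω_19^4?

ω_19^4 = e^(-2πi·4/19)
= cos(-2π·4/19) + i·sin(-2π·4/19)
= cos(-8π/19) + i·sin(-8π/19)

ω_19^4 = cos(-8π/19) + i·sin(-8π/19) = 0.2455-0.9694i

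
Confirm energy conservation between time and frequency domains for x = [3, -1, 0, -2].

Time domain:
Σ|x[n]|² = |3|² + |-1|² + |0|² + |-2|² = 14.0000

Frequency domain:
(1/4)Σ|X[k]|² = (1/4)(|0|² + |3-1i|² + |6|² + |3+1i|²) = (1/4)·56.0000 = 14.0000

Both sides agree, confirming Parseval's theorem.

Σ|x[n]|² = (1/N)Σ|X[k]|² = 14.0000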